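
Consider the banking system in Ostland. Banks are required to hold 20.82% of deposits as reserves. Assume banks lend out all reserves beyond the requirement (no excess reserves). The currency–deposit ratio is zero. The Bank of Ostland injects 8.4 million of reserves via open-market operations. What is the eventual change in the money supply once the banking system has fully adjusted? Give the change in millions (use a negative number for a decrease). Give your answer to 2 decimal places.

40.35 million

The simple money multiplier is m = 1/rr = 1/0.2082 ≈ 4.8031.
An open-market purchase increases the monetary base by 8.4 million, so ΔM = m × ΔMB = 4.8031 × 8.4 ≈ 40.346 million.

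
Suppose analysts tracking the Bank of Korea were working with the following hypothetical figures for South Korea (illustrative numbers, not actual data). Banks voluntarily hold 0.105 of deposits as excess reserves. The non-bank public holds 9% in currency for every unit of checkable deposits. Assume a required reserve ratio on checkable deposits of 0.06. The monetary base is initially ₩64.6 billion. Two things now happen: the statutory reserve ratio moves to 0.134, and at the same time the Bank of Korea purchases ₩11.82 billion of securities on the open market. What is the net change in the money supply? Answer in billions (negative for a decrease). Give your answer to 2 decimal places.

-22.95 billion

Before: m₁ = (1 + 0.09) / (0.06 + 0.105 + 0.09) ≈ 4.27451, MB₁ = 64.6, so M₁ = 4.27451 × 64.6 ≈ 276.1333 billion.
After: m₂ = (1 + 0.09) / (0.134 + 0.105 + 0.09) ≈ 3.31307, MB₂ = 64.6 + 11.82 = 76.42, so M₂ = 3.31307 × 76.42 ≈ 253.1848 billion.
ΔM = M₂ − M₁ = 253.1848 − 276.1333 = -22.9485 billion.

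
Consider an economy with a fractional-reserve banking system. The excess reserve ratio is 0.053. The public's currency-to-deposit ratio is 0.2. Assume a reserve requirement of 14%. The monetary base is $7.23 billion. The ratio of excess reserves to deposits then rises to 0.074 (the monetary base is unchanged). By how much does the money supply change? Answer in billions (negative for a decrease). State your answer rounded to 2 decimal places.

Initially m₁ = (1 + 0.2) / (0.14 + 0.053 + 0.2) ≈ 3.0534, so M₁ = 3.0534 × 7.23 ≈ 22.0761 billion.
After the change m₂ = (1 + 0.2) / (0.14 + 0.074 + 0.2) ≈ 2.8986, so M₂ = 2.8986 × 7.23 ≈ 20.9569 billion.
ΔM = M₂ − M₁ = 20.9569 − 22.0761 = -1.1192 billion.

-1.12 billion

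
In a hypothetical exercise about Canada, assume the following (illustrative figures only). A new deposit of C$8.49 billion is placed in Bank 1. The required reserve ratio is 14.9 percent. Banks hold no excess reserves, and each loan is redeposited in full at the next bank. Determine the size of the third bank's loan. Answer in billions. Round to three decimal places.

C$5.232 billion

Each bank lends a fraction (1 − rr) = 0.8510 of the deposit it receives, so Bank 3 receives 8.49·0.8510^2 and lends 8.49·0.8510^3 ≈ 5.2323 billion.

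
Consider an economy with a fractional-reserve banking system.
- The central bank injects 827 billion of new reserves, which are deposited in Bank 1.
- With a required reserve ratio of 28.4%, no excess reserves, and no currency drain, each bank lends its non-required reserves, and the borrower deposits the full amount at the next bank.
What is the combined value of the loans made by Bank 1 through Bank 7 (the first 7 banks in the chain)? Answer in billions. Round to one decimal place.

Bank i lends (1 − rr)^i of the original deposit: Bank 1 lends 827·0.7160 = 592.1320, Bank 2 lends 827·0.7160² ≈ 423.9665, and so on.
Summing a geometric series: total = 827·[0.7160·(1 − 0.7160^7) / (1 − 0.7160)] ≈ 1883.8351 billion.

1883.8 billion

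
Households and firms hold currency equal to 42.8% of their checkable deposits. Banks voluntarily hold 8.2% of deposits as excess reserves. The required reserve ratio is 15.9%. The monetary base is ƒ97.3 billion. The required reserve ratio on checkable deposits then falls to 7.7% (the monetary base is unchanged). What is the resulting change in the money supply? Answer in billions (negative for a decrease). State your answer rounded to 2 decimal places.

Initially m₁ = (1 + 0.428) / (0.159 + 0.082 + 0.428) ≈ 2.13453, so M₁ = 2.13453 × 97.3 ≈ 207.6898 billion.
After the change m₂ = (1 + 0.428) / (0.077 + 0.082 + 0.428) ≈ 2.43271, so M₂ = 2.43271 × 97.3 ≈ 236.7027 billion.
ΔM = M₂ − M₁ = 236.7027 − 207.6898 = 29.0129 billion.

ƒ29.01 billion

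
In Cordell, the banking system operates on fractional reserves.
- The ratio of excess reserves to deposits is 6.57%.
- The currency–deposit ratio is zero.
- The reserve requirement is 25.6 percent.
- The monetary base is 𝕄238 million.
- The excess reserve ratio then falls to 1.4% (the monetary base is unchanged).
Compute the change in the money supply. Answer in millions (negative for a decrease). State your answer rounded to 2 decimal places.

Initially m₁ = 1 / (0.256 + 0.0657) ≈ 3.108486, so M₁ = 3.108486 × 238 ≈ 739.8197 million.
After the change m₂ = 1 / (0.256 + 0.014) ≈ 3.703704, so M₂ = 3.703704 × 238 ≈ 881.4816 million.
ΔM = M₂ − M₁ = 881.4816 − 739.8197 = 141.6619 million.

𝕄141.66 million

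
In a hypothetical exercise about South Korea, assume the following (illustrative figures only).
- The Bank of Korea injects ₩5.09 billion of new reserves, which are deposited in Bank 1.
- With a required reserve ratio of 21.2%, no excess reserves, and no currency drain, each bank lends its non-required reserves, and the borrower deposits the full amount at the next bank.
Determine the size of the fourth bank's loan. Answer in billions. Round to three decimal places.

Each bank lends a fraction (1 − rr) = 0.7880 of the deposit it receives, so Bank 4 receives 5.09·0.7880^3 and lends 5.09·0.7880^4 ≈ 1.9626 billion.

₩1.963 billion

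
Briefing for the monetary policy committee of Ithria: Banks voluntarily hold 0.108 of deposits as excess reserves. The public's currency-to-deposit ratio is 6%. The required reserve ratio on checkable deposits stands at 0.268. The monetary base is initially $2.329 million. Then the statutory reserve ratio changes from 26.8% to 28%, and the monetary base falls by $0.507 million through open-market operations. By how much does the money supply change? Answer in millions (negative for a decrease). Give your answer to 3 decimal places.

Before: m₁ = (1 + 0.06) / (0.268 + 0.108 + 0.06) ≈ 2.43119, MB₁ = 2.329, so M₁ = 2.43119 × 2.329 ≈ 5.6622 million.
After: m₂ = (1 + 0.06) / (0.28 + 0.108 + 0.06) ≈ 2.36607, MB₂ = 2.329 − 0.507 = 1.822, so M₂ = 2.36607 × 1.822 ≈ 4.311 million.
ΔM = M₂ − M₁ = 4.311 − 5.6622 = -1.3512 million.

-1.351 million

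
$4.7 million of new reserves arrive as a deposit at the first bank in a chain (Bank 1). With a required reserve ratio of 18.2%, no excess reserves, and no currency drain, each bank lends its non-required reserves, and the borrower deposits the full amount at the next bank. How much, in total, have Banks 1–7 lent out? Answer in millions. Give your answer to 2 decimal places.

$15.95 million

Bank i lends (1 − rr)^i of the original deposit: Bank 1 lends 4.7·0.8180 = 3.8446, Bank 2 lends 4.7·0.8180² ≈ 3.1449, and so on.
Summing a geometric series: total = 4.7·[0.8180·(1 − 0.8180^7) / (1 − 0.8180)] ≈ 15.9475 million.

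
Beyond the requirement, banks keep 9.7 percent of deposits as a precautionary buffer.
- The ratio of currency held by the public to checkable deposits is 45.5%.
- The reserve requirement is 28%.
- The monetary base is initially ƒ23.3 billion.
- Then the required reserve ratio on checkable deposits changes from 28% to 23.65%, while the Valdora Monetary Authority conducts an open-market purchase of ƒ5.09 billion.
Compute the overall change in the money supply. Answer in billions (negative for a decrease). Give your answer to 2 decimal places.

ƒ11.64 billion

Before: m₁ = (1 + 0.455) / (0.28 + 0.097 + 0.455) ≈ 1.74880, MB₁ = 23.3, so M₁ = 1.74880 × 23.3 ≈ 40.747 billion.
After: m₂ = (1 + 0.455) / (0.2365 + 0.097 + 0.455) ≈ 1.84528, MB₂ = 23.3 + 5.09 = 28.39, so M₂ = 1.84528 × 28.39 ≈ 52.3875 billion.
ΔM = M₂ − M₁ = 52.3875 − 40.747 = 11.6405 billion.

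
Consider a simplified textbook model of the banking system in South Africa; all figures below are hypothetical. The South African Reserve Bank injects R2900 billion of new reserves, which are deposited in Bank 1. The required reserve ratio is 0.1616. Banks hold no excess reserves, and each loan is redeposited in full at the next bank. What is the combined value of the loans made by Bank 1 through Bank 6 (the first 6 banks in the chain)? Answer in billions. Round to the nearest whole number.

Bank i lends (1 − rr)^i of the original deposit: Bank 1 lends 2900·0.8384 = 2431.3600, Bank 2 lends 2900·0.8384² ≈ 2038.4522, and so on.
Summing a geometric series: total = 2900·[0.8384·(1 − 0.8384^6) / (1 − 0.8384)] ≈ 9820.1928 billion.

R9820 billion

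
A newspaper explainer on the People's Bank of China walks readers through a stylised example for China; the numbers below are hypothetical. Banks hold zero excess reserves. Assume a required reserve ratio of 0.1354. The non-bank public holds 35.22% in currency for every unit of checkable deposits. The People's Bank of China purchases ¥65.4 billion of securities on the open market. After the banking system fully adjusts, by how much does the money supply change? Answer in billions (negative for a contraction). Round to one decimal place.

¥181.4 billion

The money multiplier is m = (1 + c) / (rr + c) = (1 + 0.3522) / (0.1354 + 0.3522) ≈ 2.7732.
The purchase adds 65.4 billion of base, so ΔM = m × ΔMB = 2.7732 × (+65.4) ≈ 181.3673 billion.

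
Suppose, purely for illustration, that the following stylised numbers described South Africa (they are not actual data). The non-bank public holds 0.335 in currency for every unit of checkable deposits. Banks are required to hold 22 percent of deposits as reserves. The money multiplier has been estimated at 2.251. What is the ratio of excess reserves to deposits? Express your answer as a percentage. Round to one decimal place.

3.8%

Using m = 2.251. Since m = (1 + c)/(c + rr + e), the denominator satisfies c + rr + e = (1 + c)/m = (1 + 0.335) / 2.251 ≈ 0.593070.
With c = 0.335 and rr = 0.22, the ratio of excess reserves to deposits is 0.593070 − 0.335 − 0.22 = 0.03807.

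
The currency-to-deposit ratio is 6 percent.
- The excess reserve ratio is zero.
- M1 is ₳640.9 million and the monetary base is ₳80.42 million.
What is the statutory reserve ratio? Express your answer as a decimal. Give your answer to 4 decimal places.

0.0730

Using m = M/MB = 640.9/80.42 ≈ 7.969411. Since m = (1 + c)/(c + rr + e), the denominator satisfies c + rr + e = (1 + c)/m = (1 + 0.06) / 7.969411 ≈ 0.133009.
With c = 0.06 and e = 0, the statutory reserve ratio is 0.133009 − 0.06 − 0 = 0.073009.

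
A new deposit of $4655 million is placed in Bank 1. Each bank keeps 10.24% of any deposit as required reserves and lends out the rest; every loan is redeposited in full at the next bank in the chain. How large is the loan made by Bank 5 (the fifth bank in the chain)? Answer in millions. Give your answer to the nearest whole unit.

$2712 million

Each bank lends a fraction (1 − rr) = 0.8976 of the deposit it receives, so Bank 5 receives 4655·0.8976^4 and lends 4655·0.8976^5 ≈ 2712.2761 million.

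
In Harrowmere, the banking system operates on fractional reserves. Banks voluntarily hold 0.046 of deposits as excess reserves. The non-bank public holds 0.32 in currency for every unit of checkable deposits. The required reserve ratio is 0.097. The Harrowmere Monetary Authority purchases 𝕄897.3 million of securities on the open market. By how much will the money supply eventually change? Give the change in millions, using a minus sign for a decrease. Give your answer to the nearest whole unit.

𝕄2558 million

The money multiplier is m = (1 + c) / (rr + e + c) = (1 + 0.32) / (0.097 + 0.046 + 0.32) ≈ 2.8510.
The purchase adds 897.3 million of base, so ΔM = m × ΔMB = 2.8510 × (+897.3) = 2558.2023 million.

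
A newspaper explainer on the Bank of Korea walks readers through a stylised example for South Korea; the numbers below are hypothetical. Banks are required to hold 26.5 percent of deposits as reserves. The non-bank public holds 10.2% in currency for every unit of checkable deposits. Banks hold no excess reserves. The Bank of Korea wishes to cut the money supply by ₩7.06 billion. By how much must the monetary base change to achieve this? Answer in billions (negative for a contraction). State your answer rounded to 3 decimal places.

The money multiplier is m = (1 + c) / (rr + c) = (1 + 0.102) / (0.265 + 0.102) ≈ 3.00272.
ΔMB = ΔM / m = (−7.06) / 3.00272 ≈ -2.3512 billion.

-2.351 billion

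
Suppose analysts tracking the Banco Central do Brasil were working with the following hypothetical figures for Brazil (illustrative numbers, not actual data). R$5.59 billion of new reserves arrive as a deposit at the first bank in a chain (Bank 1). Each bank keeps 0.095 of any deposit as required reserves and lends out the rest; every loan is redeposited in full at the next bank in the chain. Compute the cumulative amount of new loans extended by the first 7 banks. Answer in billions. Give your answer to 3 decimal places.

R$26.775 billion

Bank i lends (1 − rr)^i of the original deposit: Bank 1 lends 5.59·0.9050 ≈ 5.0590, Bank 2 lends 5.59·0.9050² ≈ 4.5783, and so on.
Summing a geometric series: total = 5.59·[0.9050·(1 − 0.9050^7) / (1 − 0.9050)] ≈ 26.7746 billion.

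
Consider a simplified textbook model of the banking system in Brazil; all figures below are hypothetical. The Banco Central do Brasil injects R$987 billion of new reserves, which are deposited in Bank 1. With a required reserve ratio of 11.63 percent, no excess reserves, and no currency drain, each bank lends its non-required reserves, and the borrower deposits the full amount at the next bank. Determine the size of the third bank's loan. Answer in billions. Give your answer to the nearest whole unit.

R$681 billion

Each bank lends a fraction (1 − rr) = 0.8837 of the deposit it receives, so Bank 3 receives 987·0.8837^2 and lends 987·0.8837^3 ≈ 681.1327 billion.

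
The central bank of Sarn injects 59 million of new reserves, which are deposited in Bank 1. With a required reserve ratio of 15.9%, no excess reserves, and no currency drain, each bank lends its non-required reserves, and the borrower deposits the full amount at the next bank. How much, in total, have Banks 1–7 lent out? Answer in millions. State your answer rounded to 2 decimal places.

Bank i lends (1 − rr)^i of the original deposit: Bank 1 lends 59·0.8410 = 49.6190, Bank 2 lends 59·0.8410² ≈ 41.7296, and so on.
Summing a geometric series: total = 59·[0.8410·(1 − 0.8410^7) / (1 − 0.8410)] ≈ 219.2104 million.

219.21 million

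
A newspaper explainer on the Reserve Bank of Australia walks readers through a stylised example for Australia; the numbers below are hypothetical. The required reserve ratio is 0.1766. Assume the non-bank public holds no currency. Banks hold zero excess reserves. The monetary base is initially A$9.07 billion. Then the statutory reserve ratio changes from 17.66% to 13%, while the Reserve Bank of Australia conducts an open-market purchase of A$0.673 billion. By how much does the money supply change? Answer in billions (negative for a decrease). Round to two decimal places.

Before: m₁ = 1 / (0.1766) ≈ 5.6625, MB₁ = 9.07, so M₁ = 5.6625 × 9.07 ≈ 51.3589 billion.
After: m₂ = 1 / (0.13) ≈ 7.6923, MB₂ = 9.07 + 0.673 = 9.743, so M₂ = 7.6923 × 9.743 ≈ 74.9461 billion.
ΔM = M₂ − M₁ = 74.9461 − 51.3589 = 23.5872 billion.

A$23.59 billion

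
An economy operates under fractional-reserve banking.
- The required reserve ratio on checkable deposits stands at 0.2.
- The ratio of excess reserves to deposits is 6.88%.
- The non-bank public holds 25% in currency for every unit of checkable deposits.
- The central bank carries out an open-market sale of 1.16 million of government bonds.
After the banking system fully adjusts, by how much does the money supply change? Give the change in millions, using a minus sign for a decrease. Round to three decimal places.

-2.795 million

The money multiplier is m = (1 + c) / (rr + e + c) = (1 + 0.25) / (0.2 + 0.0688 + 0.25) ≈ 2.40941.
The sale removes 1.16 million of base, so ΔM = m × ΔMB = 2.40941 × (−1.16) ≈ -2.7949 million.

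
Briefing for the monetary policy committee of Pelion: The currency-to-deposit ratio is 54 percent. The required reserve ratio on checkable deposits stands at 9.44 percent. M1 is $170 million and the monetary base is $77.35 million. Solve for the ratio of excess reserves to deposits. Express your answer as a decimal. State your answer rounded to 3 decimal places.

Using m = M/MB = 170/77.35 ≈ 2.197802. Since m = (1 + c)/(c + rr + e), the denominator satisfies c + rr + e = (1 + c)/m = (1 + 0.54) / 2.197802 ≈ 0.700700.
With c = 0.54 and rr = 0.0944, the ratio of excess reserves to deposits is 0.700700 − 0.54 − 0.0944 = 0.0663.

0.066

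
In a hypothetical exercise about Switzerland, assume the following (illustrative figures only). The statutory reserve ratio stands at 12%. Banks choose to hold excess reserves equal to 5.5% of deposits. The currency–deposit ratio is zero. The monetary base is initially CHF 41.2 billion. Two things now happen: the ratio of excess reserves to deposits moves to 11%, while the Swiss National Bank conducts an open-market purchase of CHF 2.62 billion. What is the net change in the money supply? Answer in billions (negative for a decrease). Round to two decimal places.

-44.91 billion

Before: m₁ = 1 / (0.12 + 0.055) ≈ 5.71429, MB₁ = 41.2, so M₁ = 5.71429 × 41.2 ≈ 235.4287 billion.
After: m₂ = 1 / (0.12 + 0.11) ≈ 4.34783, MB₂ = 41.2 + 2.62 = 43.82, so M₂ = 4.34783 × 43.82 ≈ 190.5219 billion.
ΔM = M₂ − M₁ = 190.5219 − 235.4287 = -44.9068 billion.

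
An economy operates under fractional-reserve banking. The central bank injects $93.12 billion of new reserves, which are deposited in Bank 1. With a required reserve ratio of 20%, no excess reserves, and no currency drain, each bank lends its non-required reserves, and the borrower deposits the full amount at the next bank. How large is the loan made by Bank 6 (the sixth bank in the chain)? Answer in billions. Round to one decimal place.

Each bank lends a fraction (1 − rr) = 0.8000 of the deposit it receives, so Bank 6 receives 93.12·0.8000^5 and lends 93.12·0.8000^6 ≈ 24.4108 billion.

$24.4 billion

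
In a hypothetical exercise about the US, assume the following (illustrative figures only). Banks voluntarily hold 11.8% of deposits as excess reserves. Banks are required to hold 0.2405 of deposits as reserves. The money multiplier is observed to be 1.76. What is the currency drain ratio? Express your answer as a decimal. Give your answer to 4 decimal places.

0.4856

Using m = 1.76. From m = (1 + c)/(c + rr + e), rearranging gives 1 + c = m·(c + rr + e), so c·(1 − m) = m·(rr + e) − 1.
Hence c = [m·(rr + e) − 1]/(1 − m) = [1.76 × (0.2405 + 0.118) − 1] / (1 − 1.76) ≈ 0.485579.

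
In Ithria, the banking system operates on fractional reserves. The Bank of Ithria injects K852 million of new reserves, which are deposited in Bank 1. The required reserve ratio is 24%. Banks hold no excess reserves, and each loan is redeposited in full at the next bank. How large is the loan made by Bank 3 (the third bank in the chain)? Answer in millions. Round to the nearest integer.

K374 million

Each bank lends a fraction (1 − rr) = 0.7600 of the deposit it receives, so Bank 3 receives 852·0.7600^2 and lends 852·0.7600^3 ≈ 374.0076 million.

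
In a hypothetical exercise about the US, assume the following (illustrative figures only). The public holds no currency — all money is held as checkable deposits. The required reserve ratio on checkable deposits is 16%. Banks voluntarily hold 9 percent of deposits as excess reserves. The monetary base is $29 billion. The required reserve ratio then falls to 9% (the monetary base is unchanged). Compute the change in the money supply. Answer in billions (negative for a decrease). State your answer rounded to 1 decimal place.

$45.1 billion

Initially m₁ = 1 / (0.16 + 0.09) = 4, so M₁ = 4 × 29 = 116 billion.
After the change m₂ = 1 / (0.09 + 0.09) ≈ 5.5556, so M₂ = 5.5556 × 29 = 161.1124 billion.
ΔM = M₂ − M₁ = 161.1124 − 116 = 45.1124 billion.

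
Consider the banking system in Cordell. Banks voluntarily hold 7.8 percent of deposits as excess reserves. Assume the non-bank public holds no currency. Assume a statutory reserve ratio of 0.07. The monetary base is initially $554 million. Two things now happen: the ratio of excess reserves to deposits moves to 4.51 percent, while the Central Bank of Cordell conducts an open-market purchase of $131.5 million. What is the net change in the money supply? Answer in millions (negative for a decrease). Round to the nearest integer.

Before: m₁ = 1 / (0.07 + 0.078) ≈ 6.7568, MB₁ = 554, so M₁ = 6.7568 × 554 = 3743.2672 million.
After: m₂ = 1 / (0.07 + 0.0451) ≈ 8.6881, MB₂ = 554 + 131.5 = 685.5, so M₂ = 8.6881 × 685.5 ≈ 5955.6926 million.
ΔM = M₂ − M₁ = 5955.6926 − 3743.2672 = 2212.4254 million.

$2212 million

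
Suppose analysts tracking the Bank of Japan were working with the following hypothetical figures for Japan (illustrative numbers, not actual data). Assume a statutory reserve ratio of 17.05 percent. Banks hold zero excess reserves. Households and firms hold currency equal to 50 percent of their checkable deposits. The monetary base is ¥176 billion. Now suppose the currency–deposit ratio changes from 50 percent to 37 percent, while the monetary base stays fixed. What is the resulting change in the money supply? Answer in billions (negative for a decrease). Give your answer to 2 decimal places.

¥52.37 billion

Initially m₁ = (1 + 0.5) / (0.1705 + 0.5) ≈ 2.237136, so M₁ = 2.237136 × 176 ≈ 393.7359 billion.
After the change m₂ = (1 + 0.37) / (0.1705 + 0.37) ≈ 2.534690, so M₂ = 2.534690 × 176 ≈ 446.1054 billion.
ΔM = M₂ − M₁ = 446.1054 − 393.7359 = 52.3695 billion.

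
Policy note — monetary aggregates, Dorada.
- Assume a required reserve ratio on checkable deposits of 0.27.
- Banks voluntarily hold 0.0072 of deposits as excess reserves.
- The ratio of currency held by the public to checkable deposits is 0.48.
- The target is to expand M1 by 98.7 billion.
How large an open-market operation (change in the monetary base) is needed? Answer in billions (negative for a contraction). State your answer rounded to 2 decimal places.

The money multiplier is m = (1 + c) / (rr + e + c) = (1 + 0.48) / (0.27 + 0.0072 + 0.48) ≈ 1.95457.
ΔMB = ΔM / m = (+98.7) / 1.95457 ≈ 50.497 billion.

50.50 billion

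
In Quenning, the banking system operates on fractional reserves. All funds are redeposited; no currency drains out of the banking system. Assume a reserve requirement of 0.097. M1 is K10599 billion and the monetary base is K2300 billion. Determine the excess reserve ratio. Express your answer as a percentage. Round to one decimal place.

Using m = M/MB = 10599/2300 ≈ 4.608261. Since m = (1 + c)/(c + rr + e), the denominator satisfies c + rr + e = (1 + c)/m = (1 + 0) / 4.608261 ≈ 0.217002.
With c = 0 and rr = 0.097, the excess reserve ratio is 0.217002 − 0 − 0.097 = 0.120002.

12.0%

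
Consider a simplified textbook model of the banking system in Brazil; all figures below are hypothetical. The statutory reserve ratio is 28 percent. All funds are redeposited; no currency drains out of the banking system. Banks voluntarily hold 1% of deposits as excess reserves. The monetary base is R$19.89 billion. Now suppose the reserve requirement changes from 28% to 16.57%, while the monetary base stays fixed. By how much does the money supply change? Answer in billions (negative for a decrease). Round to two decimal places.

Initially m₁ = 1 / (0.28 + 0.01) ≈ 3.44828, so M₁ = 3.44828 × 19.89 ≈ 68.5863 billion.
After the change m₂ = 1 / (0.1657 + 0.01) ≈ 5.69152, so M₂ = 5.69152 × 19.89 ≈ 113.2043 billion.
ΔM = M₂ − M₁ = 113.2043 − 68.5863 = 44.618 billion.

R$44.62 billion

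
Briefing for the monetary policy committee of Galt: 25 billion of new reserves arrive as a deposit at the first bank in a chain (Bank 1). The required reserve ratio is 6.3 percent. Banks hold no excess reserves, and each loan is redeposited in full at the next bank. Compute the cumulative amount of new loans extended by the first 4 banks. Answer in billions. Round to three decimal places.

85.211 billion

Bank i lends (1 − rr)^i of the original deposit: Bank 1 lends 25·0.9370 = 23.4250, Bank 2 lends 25·0.9370² ≈ 21.9492, and so on.
Summing a geometric series: total = 25·[0.9370·(1 − 0.9370^4) / (1 − 0.9370)] ≈ 85.2114 billion.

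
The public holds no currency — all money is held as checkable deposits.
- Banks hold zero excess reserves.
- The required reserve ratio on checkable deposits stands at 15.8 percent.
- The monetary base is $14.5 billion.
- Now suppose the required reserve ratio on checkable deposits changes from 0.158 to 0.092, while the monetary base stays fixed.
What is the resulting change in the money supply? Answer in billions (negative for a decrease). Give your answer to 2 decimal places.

Initially m₁ = 1 / (0.158) ≈ 6.32911, so M₁ = 6.32911 × 14.5 ≈ 91.7721 billion.
After the change m₂ = 1 / (0.092) ≈ 10.86957, so M₂ = 10.86957 × 14.5 ≈ 157.6088 billion.
ΔM = M₂ − M₁ = 157.6088 − 91.7721 = 65.8367 billion.

$65.84 billion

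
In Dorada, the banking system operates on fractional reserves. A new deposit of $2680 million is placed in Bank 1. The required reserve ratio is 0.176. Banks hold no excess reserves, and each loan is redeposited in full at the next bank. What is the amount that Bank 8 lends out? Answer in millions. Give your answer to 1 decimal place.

Each bank lends a fraction (1 − rr) = 0.8240 of the deposit it receives, so Bank 8 receives 2680·0.8240^7 and lends 2680·0.8240^8 ≈ 569.5771 million.

$569.6 million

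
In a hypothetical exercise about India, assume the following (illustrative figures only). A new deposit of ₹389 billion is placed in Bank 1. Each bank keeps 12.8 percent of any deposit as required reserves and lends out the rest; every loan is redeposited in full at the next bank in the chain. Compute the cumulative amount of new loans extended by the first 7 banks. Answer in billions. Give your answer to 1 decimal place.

₹1634.1 billion

Bank i lends (1 − rr)^i of the original deposit: Bank 1 lends 389·0.8720 = 339.2080, Bank 2 lends 389·0.8720² ≈ 295.7894, and so on.
Summing a geometric series: total = 389·[0.8720·(1 − 0.8720^7) / (1 − 0.8720)] ≈ 1634.1144 billion.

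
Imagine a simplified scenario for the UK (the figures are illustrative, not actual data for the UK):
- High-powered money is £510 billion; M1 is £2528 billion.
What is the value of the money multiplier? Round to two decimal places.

4.96

The money multiplier is m = M / MB = 2528 / 510 ≈ 4.95686.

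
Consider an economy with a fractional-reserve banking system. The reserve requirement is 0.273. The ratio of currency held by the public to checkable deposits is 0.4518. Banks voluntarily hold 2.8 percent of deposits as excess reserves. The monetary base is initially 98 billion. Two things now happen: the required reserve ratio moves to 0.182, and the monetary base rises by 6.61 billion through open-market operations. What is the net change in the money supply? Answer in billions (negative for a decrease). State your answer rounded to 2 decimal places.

Before: m₁ = (1 + 0.4518) / (0.273 + 0.028 + 0.4518) ≈ 1.928533, MB₁ = 98, so M₁ = 1.928533 × 98 ≈ 188.9962 billion.
After: m₂ = (1 + 0.4518) / (0.182 + 0.028 + 0.4518) ≈ 2.193714, MB₂ = 98 + 6.61 = 104.61, so M₂ = 2.193714 × 104.61 ≈ 229.4844 billion.
ΔM = M₂ − M₁ = 229.4844 − 188.9962 = 40.4882 billion.

40.49 billion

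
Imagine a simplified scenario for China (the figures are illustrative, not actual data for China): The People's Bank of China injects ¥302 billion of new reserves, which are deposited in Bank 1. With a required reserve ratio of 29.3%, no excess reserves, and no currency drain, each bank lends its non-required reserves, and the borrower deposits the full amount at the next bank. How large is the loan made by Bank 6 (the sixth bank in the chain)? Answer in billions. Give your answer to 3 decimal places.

¥37.716 billion

Each bank lends a fraction (1 − rr) = 0.7070 of the deposit it receives, so Bank 6 receives 302·0.7070^5 and lends 302·0.7070^6 ≈ 37.7158 billion.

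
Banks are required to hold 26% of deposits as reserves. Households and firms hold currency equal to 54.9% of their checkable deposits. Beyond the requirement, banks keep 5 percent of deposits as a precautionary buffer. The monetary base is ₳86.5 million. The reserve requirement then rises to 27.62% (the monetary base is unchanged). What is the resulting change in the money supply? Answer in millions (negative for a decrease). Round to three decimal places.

Initially m₁ = (1 + 0.549) / (0.26 + 0.05 + 0.549) ≈ 1.803260, so M₁ = 1.803260 × 86.5 ≈ 155.982 million.
After the change m₂ = (1 + 0.549) / (0.2762 + 0.05 + 0.549) ≈ 1.769881, so M₂ = 1.769881 × 86.5 ≈ 153.0947 million.
ΔM = M₂ − M₁ = 153.0947 − 155.982 = -2.8873 million.

-2.887 million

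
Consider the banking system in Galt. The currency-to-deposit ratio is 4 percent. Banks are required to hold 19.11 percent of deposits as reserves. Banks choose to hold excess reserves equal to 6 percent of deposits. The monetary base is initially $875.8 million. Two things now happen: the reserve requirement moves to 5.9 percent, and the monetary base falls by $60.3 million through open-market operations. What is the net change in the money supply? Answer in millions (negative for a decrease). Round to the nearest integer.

$2205 million

Before: m₁ = (1 + 0.04) / (0.1911 + 0.06 + 0.04) ≈ 3.5727, MB₁ = 875.8, so M₁ = 3.5727 × 875.8 ≈ 3128.9707 million.
After: m₂ = (1 + 0.04) / (0.059 + 0.06 + 0.04) ≈ 6.5409, MB₂ = 875.8 − 60.3 = 815.5, so M₂ = 6.5409 × 815.5 ≈ 5334.1039 million.
ΔM = M₂ − M₁ = 5334.1039 − 3128.9707 = 2205.1332 million.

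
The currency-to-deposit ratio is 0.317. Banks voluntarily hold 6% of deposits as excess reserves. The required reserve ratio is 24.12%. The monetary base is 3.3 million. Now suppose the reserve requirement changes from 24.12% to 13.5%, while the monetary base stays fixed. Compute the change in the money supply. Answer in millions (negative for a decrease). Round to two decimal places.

1.46 million

Initially m₁ = (1 + 0.317) / (0.2412 + 0.06 + 0.317) ≈ 2.1304, so M₁ = 2.1304 × 3.3 ≈ 7.0303 million.
After the change m₂ = (1 + 0.317) / (0.135 + 0.06 + 0.317) ≈ 2.5723, so M₂ = 2.5723 × 3.3 ≈ 8.4886 million.
ΔM = M₂ − M₁ = 8.4886 − 7.0303 = 1.4583 million.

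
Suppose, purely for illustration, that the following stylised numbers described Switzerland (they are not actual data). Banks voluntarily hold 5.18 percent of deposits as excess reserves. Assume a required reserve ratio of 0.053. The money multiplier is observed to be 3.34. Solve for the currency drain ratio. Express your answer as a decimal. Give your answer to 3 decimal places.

Using m = 3.34. From m = (1 + c)/(c + rr + e), rearranging gives 1 + c = m·(c + rr + e), so c·(1 − m) = m·(rr + e) − 1.
Hence c = [m·(rr + e) − 1]/(1 − m) = [3.34 × (0.053 + 0.0518) − 1] / (1 − 3.34) ≈ 0.277764.

0.278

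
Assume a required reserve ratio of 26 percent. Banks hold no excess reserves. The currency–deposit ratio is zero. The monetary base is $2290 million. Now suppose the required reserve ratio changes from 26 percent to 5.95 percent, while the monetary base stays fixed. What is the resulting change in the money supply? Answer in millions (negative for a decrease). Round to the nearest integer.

$29680 million

Initially m₁ = 1 / (0.26) ≈ 3.84615, so M₁ = 3.84615 × 2290 = 8807.6835 million.
After the change m₂ = 1 / (0.0595) ≈ 16.80672, so M₂ = 16.80672 × 2290 = 38487.3888 million.
ΔM = M₂ − M₁ = 38487.3888 − 8807.6835 = 29679.7053 million.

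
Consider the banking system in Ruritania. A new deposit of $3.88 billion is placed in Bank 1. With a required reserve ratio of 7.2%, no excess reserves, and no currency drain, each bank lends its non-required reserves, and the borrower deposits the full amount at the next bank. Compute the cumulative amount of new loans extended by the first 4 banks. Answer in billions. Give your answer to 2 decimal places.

Bank i lends (1 − rr)^i of the original deposit: Bank 1 lends 3.88·0.9280 ≈ 3.6006, Bank 2 lends 3.88·0.9280² ≈ 3.3414, and so on.
Summing a geometric series: total = 3.88·[0.9280·(1 − 0.9280^4) / (1 − 0.9280)] ≈ 12.9204 billion.

$12.92 billion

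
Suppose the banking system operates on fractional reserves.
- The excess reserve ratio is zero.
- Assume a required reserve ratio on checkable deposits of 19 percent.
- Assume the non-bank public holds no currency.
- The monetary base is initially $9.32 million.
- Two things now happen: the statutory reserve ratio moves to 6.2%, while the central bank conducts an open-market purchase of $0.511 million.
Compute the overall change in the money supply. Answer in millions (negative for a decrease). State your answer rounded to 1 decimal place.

$109.5 million

Before: m₁ = 1 / (0.19) ≈ 5.2632, MB₁ = 9.32, so M₁ = 5.2632 × 9.32 ≈ 49.053 million.
After: m₂ = 1 / (0.062) ≈ 16.1290, MB₂ = 9.32 + 0.511 = 9.831, so M₂ = 16.1290 × 9.831 ≈ 158.5642 million.
ΔM = M₂ − M₁ = 158.5642 − 49.053 = 109.5112 million.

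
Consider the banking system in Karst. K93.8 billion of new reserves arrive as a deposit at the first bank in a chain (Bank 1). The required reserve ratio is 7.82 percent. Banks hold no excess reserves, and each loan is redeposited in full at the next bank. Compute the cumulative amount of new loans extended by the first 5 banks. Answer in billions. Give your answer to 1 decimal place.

Bank i lends (1 − rr)^i of the original deposit: Bank 1 lends 93.8·0.9218 ≈ 86.4648, Bank 2 lends 93.8·0.9218² ≈ 79.7033, and so on.
Summing a geometric series: total = 93.8·[0.9218·(1 − 0.9218^5) / (1 − 0.9218)] ≈ 369.7927 billion.

K369.8 billion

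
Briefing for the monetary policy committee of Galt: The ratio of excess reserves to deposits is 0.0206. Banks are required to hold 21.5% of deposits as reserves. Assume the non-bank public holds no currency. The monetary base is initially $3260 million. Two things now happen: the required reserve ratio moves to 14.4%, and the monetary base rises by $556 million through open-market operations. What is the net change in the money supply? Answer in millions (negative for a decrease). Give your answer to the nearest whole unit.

$9346 million

Before: m₁ = 1 / (0.215 + 0.0206) ≈ 4.24448, MB₁ = 3260, so M₁ = 4.24448 × 3260 = 13837.0048 million.
After: m₂ = 1 / (0.144 + 0.0206) ≈ 6.07533, MB₂ = 3260 + 556 = 3816, so M₂ = 6.07533 × 3816 ≈ 23183.4593 million.
ΔM = M₂ − M₁ = 23183.4593 − 13837.0048 = 9346.4545 million.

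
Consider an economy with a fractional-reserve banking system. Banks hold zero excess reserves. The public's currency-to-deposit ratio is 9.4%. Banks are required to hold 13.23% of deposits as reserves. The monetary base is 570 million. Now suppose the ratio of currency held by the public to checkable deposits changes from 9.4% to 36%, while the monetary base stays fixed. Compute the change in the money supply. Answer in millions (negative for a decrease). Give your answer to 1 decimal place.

-1180.9 million

Initially m₁ = (1 + 0.094) / (0.1323 + 0.094) ≈ 4.83429, so M₁ = 4.83429 × 570 = 2755.5453 million.
After the change m₂ = (1 + 0.36) / (0.1323 + 0.36) ≈ 2.76254, so M₂ = 2.76254 × 570 = 1574.6478 million.
ΔM = M₂ − M₁ = 1574.6478 − 2755.5453 = -1180.8975 million.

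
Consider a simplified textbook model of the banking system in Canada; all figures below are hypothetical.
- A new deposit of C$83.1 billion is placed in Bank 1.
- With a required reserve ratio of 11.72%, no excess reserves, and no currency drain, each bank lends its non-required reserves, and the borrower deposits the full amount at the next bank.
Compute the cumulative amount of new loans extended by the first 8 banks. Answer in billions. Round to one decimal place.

Bank i lends (1 − rr)^i of the original deposit: Bank 1 lends 83.1·0.8828 ≈ 73.3607, Bank 2 lends 83.1·0.8828² ≈ 64.7628, and so on.
Summing a geometric series: total = 83.1·[0.8828·(1 − 0.8828^8) / (1 − 0.8828)] ≈ 395.0388 billion.

C$395.0 billion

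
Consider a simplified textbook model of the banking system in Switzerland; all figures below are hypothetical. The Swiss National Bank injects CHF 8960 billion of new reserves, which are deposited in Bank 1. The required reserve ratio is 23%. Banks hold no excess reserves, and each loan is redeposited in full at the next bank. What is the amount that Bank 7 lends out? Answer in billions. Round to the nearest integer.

Each bank lends a fraction (1 − rr) = 0.7700 of the deposit it receives, so Bank 7 receives 8960·0.7700^6 and lends 8960·0.7700^7 ≈ 1437.9477 billion.

CHF 1438 billion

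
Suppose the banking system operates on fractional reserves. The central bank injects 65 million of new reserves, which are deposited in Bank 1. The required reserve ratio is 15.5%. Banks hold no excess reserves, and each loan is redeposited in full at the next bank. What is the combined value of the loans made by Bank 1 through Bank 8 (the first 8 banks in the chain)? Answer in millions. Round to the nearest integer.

262 million

Bank i lends (1 − rr)^i of the original deposit: Bank 1 lends 65·0.8450 = 54.9250, Bank 2 lends 65·0.8450² ≈ 46.4116, and so on.
Summing a geometric series: total = 65·[0.8450·(1 − 0.8450^8) / (1 − 0.8450)] ≈ 262.2480 million.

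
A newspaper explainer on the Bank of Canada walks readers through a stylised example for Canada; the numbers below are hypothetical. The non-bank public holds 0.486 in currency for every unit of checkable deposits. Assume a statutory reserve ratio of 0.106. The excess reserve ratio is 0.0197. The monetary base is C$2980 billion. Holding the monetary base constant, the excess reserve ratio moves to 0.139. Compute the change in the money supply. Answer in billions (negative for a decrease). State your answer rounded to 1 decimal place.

-1181.5 billion

Initially m₁ = (1 + 0.486) / (0.106 + 0.0197 + 0.486) ≈ 2.429295, so M₁ = 2.429295 × 2980 = 7239.2991 billion.
After the change m₂ = (1 + 0.486) / (0.106 + 0.139 + 0.486) ≈ 2.032832, so M₂ = 2.032832 × 2980 ≈ 6057.8394 billion.
ΔM = M₂ − M₁ = 6057.8394 − 7239.2991 = -1181.4597 billion.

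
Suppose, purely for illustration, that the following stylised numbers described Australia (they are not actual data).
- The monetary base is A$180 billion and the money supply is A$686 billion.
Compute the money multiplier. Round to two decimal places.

The money multiplier is m = M / MB = 686 / 180 ≈ 3.81111.

3.81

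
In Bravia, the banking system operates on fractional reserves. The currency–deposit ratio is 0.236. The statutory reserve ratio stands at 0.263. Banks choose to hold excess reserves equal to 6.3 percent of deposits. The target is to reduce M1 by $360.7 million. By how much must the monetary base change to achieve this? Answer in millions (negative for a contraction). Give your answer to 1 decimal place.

-164.0 million

The money multiplier is m = (1 + c) / (rr + e + c) = (1 + 0.236) / (0.263 + 0.063 + 0.236) ≈ 2.19929.
ΔMB = ΔM / m = (−360.7) / 2.19929 ≈ -164.0075 million.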